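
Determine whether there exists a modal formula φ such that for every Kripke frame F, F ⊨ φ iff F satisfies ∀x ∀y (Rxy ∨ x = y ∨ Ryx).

Not definable by any modal formula

Any modally definable frame class is closed under disjoint unions.
Take 3 disjoint single-world reflexive frames: each is trivially connected, but their disjoint union has 3 worlds with no edge between distinct components, so it is not connected.
So no modal formula (or set of formulas) defines exactly the connected frames.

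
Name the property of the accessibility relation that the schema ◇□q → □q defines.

This is frame-equivalent to ◇q → □◇q (substitute ¬q for q and contrapose).
Suppose ◇q→□◇q is valid. Take Rxy, Rxz and set V(q)={y}. Then ◇q at x, so □◇q at x, so ◇q at z, so some w with Rzw has q; w=y, i.e. Rzy. By symmetry of the argument, Ryz.

the Euclidean property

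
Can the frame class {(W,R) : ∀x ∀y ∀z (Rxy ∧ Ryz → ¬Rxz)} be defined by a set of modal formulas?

Any modally definable frame class is closed under surjective bounded morphisms.
The 7-cycle (worlds a,b,c,d,e,f,g with a→b→c→d→e→f→g→a) is intransitive. Mapping every world to a single reflexive point • is a surjective bounded morphism; the reflexive point is not intransitive (R••∧R•• but R••).
Hence intransitivity is not modally definable.

Not definable by any modal formula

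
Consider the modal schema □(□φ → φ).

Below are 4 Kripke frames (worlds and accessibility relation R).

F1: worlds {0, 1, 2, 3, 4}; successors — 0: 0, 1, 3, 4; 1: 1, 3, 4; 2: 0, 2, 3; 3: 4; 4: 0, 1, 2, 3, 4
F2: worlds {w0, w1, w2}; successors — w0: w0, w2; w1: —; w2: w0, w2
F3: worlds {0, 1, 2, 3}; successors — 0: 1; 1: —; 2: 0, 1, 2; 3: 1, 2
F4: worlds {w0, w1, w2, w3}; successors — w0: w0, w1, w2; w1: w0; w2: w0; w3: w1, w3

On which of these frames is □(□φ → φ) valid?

F2

This is the axiom for shift-reflexivity; its first-order frame correspondent is ∀x ∀y (Rxy → Ryy).
F1: fails — R43 but not R33.
F2: satisfies the condition.
F3: fails — R31 but not R11.
F4: fails — Rw3w1 but not Rw1w1.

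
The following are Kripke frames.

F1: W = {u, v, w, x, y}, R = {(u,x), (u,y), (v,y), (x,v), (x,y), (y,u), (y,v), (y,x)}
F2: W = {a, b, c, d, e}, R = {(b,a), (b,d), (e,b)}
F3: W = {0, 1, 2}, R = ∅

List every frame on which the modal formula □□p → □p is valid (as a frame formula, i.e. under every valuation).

The schema corresponds to density: ∀x ∀y (Rxy → ∃z (Rxz ∧ Rzy)).
F1: fails — Rvy but no z with Rvz and Rzy.
F2: fails — Rba but no z with Rbz and Rza.
F3: holds.
Valid on: F3.

F3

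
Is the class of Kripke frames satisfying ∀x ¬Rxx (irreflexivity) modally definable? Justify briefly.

No

Any modally definable frame class is closed under surjective bounded morphisms.
The 5-cycle (worlds s,t,u,v,w with s→t→u→v→w→s) is irreflexive, and the map sending every world to a single reflexive point • is a surjective bounded morphism (forth: every edge maps to (•,•); back: every world has a successor). So any modal formula valid on the 5-cycle is also valid on the reflexive point, which is not irreflexive.
Hence irreflexivity is not modally definable.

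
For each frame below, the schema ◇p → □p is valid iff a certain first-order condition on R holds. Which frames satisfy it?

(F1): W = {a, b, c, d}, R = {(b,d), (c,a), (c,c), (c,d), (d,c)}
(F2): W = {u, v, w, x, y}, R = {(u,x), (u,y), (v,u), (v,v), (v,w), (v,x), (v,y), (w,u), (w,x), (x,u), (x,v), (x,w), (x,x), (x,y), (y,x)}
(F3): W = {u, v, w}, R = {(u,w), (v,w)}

Frame correspondent (Sahlqvist): ∀x ∀y ∀z (Rxy ∧ Rxz → y = z) — i.e. partial functionality.
(F1): fails — c sees both a and c.
(F2): fails — u sees both x and y.
(F3): holds.

(F3)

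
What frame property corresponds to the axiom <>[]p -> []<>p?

convergence: forall x forall y forall z (Rxy & Rxz -> exists w (Ryw & Rzw))

Suppose ◇□p→□◇p is valid. Take Rxy, Rxz and set V(p)={w : Ryw}. Then □p at y so ◇□p at x, so □◇p at x, so ◇p at z, giving w with Rzw and Ryw.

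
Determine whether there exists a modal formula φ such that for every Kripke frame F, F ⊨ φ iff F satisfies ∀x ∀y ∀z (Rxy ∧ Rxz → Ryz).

The condition is the Euclidean property. A defining modal formula is ◇p → □◇p.
Suppose ◇p→□◇p is valid. Take Rxy, Rxz and set V(p)={y}. Then ◇p at x, so □◇p at x, so ◇p at z, so some w with Rzw has p; w=y, i.e. Rzy. By symmetry of the argument, Ryz.

Yes — defined by ◇p → □◇p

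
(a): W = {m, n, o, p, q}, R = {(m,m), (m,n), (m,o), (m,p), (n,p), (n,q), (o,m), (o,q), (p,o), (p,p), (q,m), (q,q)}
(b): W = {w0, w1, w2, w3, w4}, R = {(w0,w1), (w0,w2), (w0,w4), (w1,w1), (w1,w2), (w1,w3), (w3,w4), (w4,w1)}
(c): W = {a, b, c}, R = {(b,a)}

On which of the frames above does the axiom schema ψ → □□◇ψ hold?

(c)

This is the axiom for a generalized confluence (Geach) condition; its first-order frame correspondent is ∀x ∀z (xR²z → ∃w (x = w ∧ zRw)).
(a): fails — mR²n but no w with m=w and nRw.
(b): fails — w0R²w1 but no w with w0=w and w1Rw.
(c): condition met.
Valid on: (c).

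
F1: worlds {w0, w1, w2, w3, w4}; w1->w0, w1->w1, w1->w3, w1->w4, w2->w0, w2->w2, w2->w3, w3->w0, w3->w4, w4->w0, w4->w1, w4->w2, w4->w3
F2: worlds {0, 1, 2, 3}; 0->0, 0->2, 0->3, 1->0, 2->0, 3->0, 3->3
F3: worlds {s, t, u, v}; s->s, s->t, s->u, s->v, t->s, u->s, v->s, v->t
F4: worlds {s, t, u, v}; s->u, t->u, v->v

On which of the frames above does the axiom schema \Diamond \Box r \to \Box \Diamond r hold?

Frame correspondent (Sahlqvist): \forall x \forall y \forall z (Rxy \wedge Rxz \to \exists w (Ryw \wedge Rzw)) — i.e. convergence.
F1: fails — Rw1w1 and Rw1w0 but w1 and w0 have no common successor.
F2: satisfies the condition.
F3: satisfies the condition.
F4: fails — Rsu and Rsu but u and u have no common successor.

F2, F3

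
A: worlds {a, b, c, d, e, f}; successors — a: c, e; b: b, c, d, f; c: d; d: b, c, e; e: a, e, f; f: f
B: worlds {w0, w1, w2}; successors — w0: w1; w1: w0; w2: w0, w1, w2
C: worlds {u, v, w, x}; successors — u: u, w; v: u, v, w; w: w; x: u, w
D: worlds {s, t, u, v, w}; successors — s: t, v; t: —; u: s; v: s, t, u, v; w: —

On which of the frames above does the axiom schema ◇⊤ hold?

Frame correspondent (Sahlqvist): ∀x ∃y Rxy — i.e. seriality.
A: holds.
B: holds.
C: holds.
D: fails — world t has no successor.
Valid on: A, B, C.

A, B, C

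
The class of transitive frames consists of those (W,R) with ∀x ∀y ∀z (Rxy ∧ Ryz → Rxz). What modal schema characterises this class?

□ψ → □□ψ

A defining formula is □ψ → □□ψ (the 4 axiom).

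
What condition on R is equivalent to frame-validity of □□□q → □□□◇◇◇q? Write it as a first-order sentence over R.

∀x ∀z (xR³z → ∃w (xR³w ∧ zR³w))

This is a Sahlqvist (Geach-type) schema ◇^0□^3q → □^3◇^3q.
First-order correspondent: ∀x ∀z (xR³z → ∃w (xR³w ∧ zR³w)).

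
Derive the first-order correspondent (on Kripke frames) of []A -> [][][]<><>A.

forall x forall z (x R^3 z -> exists w (xRw & z R^2 w))

This is a Sahlqvist (Geach-type) schema ◇^0□^1A → □^3◇^2A.
Minimal-valuation argument: fix x; take any y with xR^0y and any z with xR^3z. Set V(A) to the set of worlds R-reachable from y in exactly 1 step. Then □^1A holds at y, so the antecedent holds at x; validity forces ◇^2A at z, giving a w with zR^2w and yR^1w.
First-order correspondent: forall x forall z (x R^3 z -> exists w (xRw & z R^2 w)).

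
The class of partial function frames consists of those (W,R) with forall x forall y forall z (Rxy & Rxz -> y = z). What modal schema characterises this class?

◇s → □s

The condition is partial functionality. The CD schema ◇s → □s defines it.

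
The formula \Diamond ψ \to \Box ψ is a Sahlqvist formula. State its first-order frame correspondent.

Suppose ◇ψ→□ψ is valid. Take Rxy, Rxz and set V(ψ)={y}. Then ◇ψ at x, so □ψ at x, so ψ at z, i.e. z=y.

Partial functionality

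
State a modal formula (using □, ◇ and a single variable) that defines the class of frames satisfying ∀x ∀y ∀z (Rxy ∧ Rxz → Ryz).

◇r → □◇r

A defining formula is ◇r → □◇r (the 5 axiom).
Suppose ◇r→□◇r is valid. Take Rxy, Rxz and set V(r)={y}. Then ◇r at x, so □◇r at x, so ◇r at z, so some w with Rzw has r; w=y, i.e. Rzy. By symmetry of the argument, Ryz.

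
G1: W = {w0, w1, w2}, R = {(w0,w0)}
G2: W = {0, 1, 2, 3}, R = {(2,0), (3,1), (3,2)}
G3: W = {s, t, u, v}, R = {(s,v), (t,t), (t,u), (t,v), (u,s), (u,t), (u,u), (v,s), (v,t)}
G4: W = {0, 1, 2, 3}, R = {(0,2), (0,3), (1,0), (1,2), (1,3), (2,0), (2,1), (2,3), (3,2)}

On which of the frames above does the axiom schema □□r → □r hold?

G1

This is the axiom for density; its first-order frame correspondent is ∀x ∀y (Rxy → ∃z (Rxz ∧ Rzy)).
G1: satisfies the condition.
G2: fails — R20 but no z with R2z and Rz0.
G3: fails — Rvs but no z with Rvz and Rzs.
G4: fails — R32 but no z with R3z and Rz2.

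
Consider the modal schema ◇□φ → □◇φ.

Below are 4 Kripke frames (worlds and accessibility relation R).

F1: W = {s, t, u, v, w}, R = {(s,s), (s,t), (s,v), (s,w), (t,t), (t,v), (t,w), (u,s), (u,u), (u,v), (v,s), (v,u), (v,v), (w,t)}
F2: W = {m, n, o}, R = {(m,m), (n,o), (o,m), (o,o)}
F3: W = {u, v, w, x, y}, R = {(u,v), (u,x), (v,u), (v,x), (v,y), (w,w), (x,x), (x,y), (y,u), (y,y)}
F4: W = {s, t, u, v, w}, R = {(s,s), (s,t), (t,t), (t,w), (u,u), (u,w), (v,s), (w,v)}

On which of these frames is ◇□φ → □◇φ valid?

F2

Frame correspondent (Sahlqvist): ∀x ∀y ∀z (Rxy ∧ Rxz → ∃w (Ryw ∧ Rzw)) — i.e. convergence.
F1: fails — Rsv and Rsw but v and w have no common successor.
F2: holds.
F3: fails — Rvu and Rvy but u and y have no common successor.
F4: fails — Rtw and Rtt but w and t have no common successor.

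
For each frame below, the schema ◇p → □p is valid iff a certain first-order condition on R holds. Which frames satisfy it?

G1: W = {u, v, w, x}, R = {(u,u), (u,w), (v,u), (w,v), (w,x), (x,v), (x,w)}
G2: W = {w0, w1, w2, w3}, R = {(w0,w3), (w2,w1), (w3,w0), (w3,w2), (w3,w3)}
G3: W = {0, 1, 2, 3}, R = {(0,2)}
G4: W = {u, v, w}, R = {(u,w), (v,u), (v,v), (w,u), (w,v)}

G3

Frame correspondent (Sahlqvist): ∀x ∀y ∀z (Rxy ∧ Rxz → y = z) — i.e. partial functionality.
G1: fails — u sees both u and w.
G2: fails — w3 sees both w0 and w2.
G3: condition met.
G4: fails — v sees both u and v.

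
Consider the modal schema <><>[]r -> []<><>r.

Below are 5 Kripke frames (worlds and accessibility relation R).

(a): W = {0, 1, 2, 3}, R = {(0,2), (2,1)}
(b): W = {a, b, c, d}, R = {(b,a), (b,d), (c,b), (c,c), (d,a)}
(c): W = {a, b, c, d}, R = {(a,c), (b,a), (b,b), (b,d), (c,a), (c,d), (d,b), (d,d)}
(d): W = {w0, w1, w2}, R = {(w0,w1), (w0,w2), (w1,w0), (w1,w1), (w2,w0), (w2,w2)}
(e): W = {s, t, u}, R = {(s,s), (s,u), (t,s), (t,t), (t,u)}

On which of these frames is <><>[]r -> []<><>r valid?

(d)

The schema corresponds to a generalized confluence (Geach) condition: forall x forall y forall z ((x R^2 y & xRz) -> exists w (yRw & z R^2 w)).
(a): fails — 0R²1, 0R2 but no w with 1Rw and 2R²w.
(b): fails — bR²a, bRa but no w with aRw and aR²w.
(c): fails — bR²a, bRa but no w with aRw and aR²w.
(d): condition met.
(e): fails — sR²s, sRu but no w with sRw and uR²w.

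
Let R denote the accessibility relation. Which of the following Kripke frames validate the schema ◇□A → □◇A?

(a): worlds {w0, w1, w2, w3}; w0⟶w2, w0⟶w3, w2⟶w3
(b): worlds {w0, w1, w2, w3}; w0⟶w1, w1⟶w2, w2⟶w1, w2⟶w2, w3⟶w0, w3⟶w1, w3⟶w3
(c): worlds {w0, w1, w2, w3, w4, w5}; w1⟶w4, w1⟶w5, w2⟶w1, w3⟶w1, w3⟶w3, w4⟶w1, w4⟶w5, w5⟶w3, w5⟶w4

Frame correspondent (Sahlqvist): ∀x ∀y ∀z (Rxy ∧ Rxz → ∃w (Ryw ∧ Rzw)) — i.e. convergence.
(a): fails — Rw0w2 and Rw0w3 but w2 and w3 have no common successor.
(b): fails — Rw3w1 and Rw3w0 but w1 and w0 have no common successor.
(c): fails — Rw1w5 and Rw1w4 but w5 and w4 have no common successor.
Valid on no frame.

none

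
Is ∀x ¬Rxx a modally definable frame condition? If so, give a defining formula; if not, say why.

If a class were modally definable it would be closed under surjective bounded morphisms (Goldblatt–Thomason).
The 3-cycle (worlds w0,w1,w2 with w0→w1→w2→w0) is irreflexive, and the map sending every world to a single reflexive point • is a surjective bounded morphism (forth: every edge maps to (•,•); back: every world has a successor). So any modal formula valid on the 3-cycle is also valid on the reflexive point, which is not irreflexive.
So no modal formula (or set of formulas) defines exactly the irreflexive frames.

Not definable by any modal formula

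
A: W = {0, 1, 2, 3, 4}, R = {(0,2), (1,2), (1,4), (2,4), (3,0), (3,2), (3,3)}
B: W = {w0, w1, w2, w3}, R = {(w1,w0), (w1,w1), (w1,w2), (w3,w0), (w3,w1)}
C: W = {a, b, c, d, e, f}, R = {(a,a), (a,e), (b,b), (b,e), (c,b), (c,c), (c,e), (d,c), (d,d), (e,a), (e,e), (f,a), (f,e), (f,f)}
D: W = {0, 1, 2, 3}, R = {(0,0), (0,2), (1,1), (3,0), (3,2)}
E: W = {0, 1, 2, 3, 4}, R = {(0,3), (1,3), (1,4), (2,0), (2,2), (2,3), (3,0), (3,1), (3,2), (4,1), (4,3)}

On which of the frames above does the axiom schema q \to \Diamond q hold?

Frame correspondent (Sahlqvist): \forall x Rxx — i.e. reflexivity.
A: fails — world 0 does not see itself.
B: fails — world w0 does not see itself.
C: ✓.
D: fails — world 2 does not see itself.
E: fails — world 0 does not see itself.

C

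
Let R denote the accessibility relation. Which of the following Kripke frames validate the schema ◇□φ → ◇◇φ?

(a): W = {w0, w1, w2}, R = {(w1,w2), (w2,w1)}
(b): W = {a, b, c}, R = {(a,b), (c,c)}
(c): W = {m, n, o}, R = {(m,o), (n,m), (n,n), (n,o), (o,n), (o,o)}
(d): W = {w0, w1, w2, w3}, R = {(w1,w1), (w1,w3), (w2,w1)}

The schema corresponds to a generalized confluence (Geach) condition: ∀x ∀y (xRy → ∃w (yRw ∧ xR²w)).
(a): holds.
(b): fails — aRb but no w with bRw and aR²w.
(c): holds.
(d): fails — w1Rw3 but no w with w3Rw and w1R²w.
Valid on: (a), (c).

(a), (c)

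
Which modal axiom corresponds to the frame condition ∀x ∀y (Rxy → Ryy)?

□(□p → p)

This is shift-reflexivity; the standard corresponding axiom is T□: □(□p → p).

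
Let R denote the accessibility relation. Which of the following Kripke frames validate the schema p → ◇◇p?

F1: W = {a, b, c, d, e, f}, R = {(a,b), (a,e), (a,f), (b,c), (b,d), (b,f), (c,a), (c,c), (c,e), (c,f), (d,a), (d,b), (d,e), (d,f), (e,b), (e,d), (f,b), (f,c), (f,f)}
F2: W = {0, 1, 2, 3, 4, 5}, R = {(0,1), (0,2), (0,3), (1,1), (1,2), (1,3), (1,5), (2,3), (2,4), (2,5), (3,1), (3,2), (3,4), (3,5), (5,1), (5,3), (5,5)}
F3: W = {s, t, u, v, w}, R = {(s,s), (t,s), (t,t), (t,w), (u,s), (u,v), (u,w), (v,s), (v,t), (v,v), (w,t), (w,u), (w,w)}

Frame correspondent (Sahlqvist): ∀x ∃w (x = w ∧ xR²w) — i.e. a generalized confluence (Geach) condition.
F1: fails — at a but no w with a=w and aR²w.
F2: fails — at 0 but no w with 0=w and 0R²w.
F3: satisfies the condition.

F3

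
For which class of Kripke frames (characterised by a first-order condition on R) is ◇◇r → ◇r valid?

Transitivity

Replacing r by ¬r and contraposing gives the equivalent schema □r → □□r.
Suppose □r→□□r is valid. Take Rxy, Ryz and set V(r)={w : Rxw}. Then □r at x, so □□r at x, so □r at y, so r at z, i.e. Rxz.
Conversely, on a frame with transitivity the schema holds at every world under every valuation.
So the correspondent is transitivity.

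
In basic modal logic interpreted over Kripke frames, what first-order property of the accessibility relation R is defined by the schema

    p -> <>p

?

This is a form of the T axiom.
It corresponds to reflexivity: forall x Rxx.

reflexivity: forall x Rxx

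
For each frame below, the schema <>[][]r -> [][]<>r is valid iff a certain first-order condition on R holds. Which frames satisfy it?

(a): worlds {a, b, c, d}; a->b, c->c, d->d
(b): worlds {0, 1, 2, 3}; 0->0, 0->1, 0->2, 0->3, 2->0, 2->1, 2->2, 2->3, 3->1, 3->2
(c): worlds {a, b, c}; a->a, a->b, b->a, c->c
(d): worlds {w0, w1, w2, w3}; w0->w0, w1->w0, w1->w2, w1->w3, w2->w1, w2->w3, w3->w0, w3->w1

(a), (c)

The schema corresponds to a generalized confluence (Geach) condition: forall x forall y forall z ((xRy & x R^2 z) -> exists w (y R^2 w & zRw)).
(a): ✓.
(b): fails — 0R0, 0R²1 but no w with 0R²w and 1Rw.
(c): ✓.
(d): fails — w3Rw0, w3R²w2 but no w with w0R²w and w2Rw.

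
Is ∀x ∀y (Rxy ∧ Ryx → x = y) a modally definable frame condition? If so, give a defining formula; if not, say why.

If a class were modally definable it would be closed under surjective bounded morphisms (Goldblatt–Thomason).
The 8-cycle (worlds s,t,u,v,w,x,y,z with s→t→u→v→w→x→y→z→s) is antisymmetric. Sending even-indexed worlds to a and odd-indexed worlds to b is a surjective bounded morphism onto the two-world frame with a↔b, which is not antisymmetric.
So the class is not modally definable.

No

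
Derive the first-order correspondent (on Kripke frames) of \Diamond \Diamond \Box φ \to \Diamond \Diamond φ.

\forall x \forall y (x R^2 y \to \exists w (yRw \wedge x R^2 w))

This is a Sahlqvist (Geach-type) schema ◇^2□^1φ → □^0◇^2φ.
First-order correspondent: \forall x \forall y (x R^2 y \to \exists w (yRw \wedge x R^2 w)).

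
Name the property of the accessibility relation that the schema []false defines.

emptiness of R: forall x forall y ~Rxy

□⊥ is valid iff no world has any successor (otherwise □⊥ fails at any world with one).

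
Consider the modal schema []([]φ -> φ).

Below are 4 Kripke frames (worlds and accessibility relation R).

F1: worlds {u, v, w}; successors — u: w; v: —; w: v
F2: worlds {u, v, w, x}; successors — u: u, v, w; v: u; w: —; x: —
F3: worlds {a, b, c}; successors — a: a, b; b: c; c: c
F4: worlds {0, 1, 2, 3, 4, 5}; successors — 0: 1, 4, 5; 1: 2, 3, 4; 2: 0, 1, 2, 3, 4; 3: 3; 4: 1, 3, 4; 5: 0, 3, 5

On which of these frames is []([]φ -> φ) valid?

none

Frame correspondent (Sahlqvist): forall x forall y (Rxy -> Ryy) — i.e. shift-reflexivity.
F1: fails — Ruw but not Rww.
F2: fails — Ruv but not Rvv.
F3: fails — Rab but not Rbb.
F4: fails — R01 but not R11.
Valid on no frame.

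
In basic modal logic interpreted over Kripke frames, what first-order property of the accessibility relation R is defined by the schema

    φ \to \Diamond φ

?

Replacing φ by ¬φ and contraposing gives the equivalent schema □φ → φ.
Suppose □φ→φ is valid. At any x set V(φ)={w : Rxw}. Then □φ holds at x, so φ holds at x, i.e. Rxx.

reflexivity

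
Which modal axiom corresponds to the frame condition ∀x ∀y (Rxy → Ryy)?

This is shift-reflexivity; the standard corresponding axiom is T□: □(□r → r).

□(□r → r)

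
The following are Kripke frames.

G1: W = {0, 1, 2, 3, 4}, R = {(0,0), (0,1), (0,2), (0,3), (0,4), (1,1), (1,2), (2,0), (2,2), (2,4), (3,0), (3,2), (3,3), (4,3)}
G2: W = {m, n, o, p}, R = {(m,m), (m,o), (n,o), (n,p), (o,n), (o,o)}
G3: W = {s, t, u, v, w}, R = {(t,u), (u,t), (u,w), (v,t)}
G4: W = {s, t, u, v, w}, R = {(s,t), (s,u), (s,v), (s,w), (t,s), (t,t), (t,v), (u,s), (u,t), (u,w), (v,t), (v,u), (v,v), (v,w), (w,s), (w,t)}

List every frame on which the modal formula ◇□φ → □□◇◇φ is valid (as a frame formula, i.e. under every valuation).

G4

Frame correspondent (Sahlqvist): ∀x ∀y ∀z ((xRy ∧ xR²z) → ∃w (yRw ∧ zR²w)) — i.e. a generalized confluence (Geach) condition.
G1: fails — 0R4, 0R²1 but no w with 4Rw and 1R²w.
G2: fails — nRp, nR²n but no w with pRw and nR²w.
G3: fails — tRu, tR²w but no w* with uRw* and wR²w*.
G4: satisfies the condition.
Valid on: G4.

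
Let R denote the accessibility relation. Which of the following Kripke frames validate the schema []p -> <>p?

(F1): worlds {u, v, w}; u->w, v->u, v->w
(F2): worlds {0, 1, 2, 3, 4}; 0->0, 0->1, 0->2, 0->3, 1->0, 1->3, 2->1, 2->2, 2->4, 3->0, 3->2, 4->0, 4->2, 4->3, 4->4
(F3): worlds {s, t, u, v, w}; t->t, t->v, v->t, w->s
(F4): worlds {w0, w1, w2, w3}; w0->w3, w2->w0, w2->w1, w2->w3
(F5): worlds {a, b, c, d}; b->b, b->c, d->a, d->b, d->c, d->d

(F2)

Frame correspondent (Sahlqvist): forall x exists y Rxy — i.e. seriality.
(F1): fails — world w has no successor.
(F2): holds.
(F3): fails — world s has no successor.
(F4): fails — world w1 has no successor.
(F5): fails — world a has no successor.
Valid on: (F2).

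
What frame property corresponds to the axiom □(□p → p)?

shift-reflexivity: ∀x ∀y (Rxy → Ryy)

Suppose □(□p→p) is valid. Take Rxy and set V(p)={w : Ryw}. Then at y, □p holds; since □(□p→p) at x, □p→p at y, so p at y, i.e. Ryy.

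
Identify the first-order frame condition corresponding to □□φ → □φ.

density

Suppose □□φ→□φ is valid. Take Rxy and set V(φ)={w : xR²w}. Then □□φ at x, so □φ at x, so φ at y, i.e. ∃z(Rxz∧Rzy).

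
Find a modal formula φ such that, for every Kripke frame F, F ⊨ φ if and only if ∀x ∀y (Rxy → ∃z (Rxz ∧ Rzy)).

This is density; the standard corresponding axiom is C4: □□p → □p.
Suppose □□p→□p is valid. Take Rxy and set V(p)={w : xR²w}. Then □□p at x, so □p at x, so p at y, i.e. ∃z(Rxz∧Rzy).

□□p → □p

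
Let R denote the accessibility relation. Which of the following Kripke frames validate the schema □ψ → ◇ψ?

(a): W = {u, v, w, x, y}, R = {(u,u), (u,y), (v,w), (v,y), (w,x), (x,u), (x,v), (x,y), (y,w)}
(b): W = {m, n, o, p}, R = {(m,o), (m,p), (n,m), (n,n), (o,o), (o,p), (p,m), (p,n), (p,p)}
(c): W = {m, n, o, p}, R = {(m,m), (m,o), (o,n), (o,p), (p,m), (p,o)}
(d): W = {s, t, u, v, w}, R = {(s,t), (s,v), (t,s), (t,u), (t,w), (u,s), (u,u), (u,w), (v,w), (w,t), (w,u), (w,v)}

Frame correspondent (Sahlqvist): ∀x ∃y Rxy — i.e. seriality.
(a): satisfies the condition.
(b): satisfies the condition.
(c): fails — world n has no successor.
(d): satisfies the condition.

(a), (b), (d)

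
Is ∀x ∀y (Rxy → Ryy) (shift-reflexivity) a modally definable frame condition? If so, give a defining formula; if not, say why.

The condition is shift-reflexivity. A defining modal formula is □(□r → r).
Suppose □(□r→r) is valid. Take Rxy and set V(r)={w : Ryw}. Then at y, □r holds; since □(□r→r) at x, □r→r at y, so r at y, i.e. Ryy.

Definable; □(□r → r) defines it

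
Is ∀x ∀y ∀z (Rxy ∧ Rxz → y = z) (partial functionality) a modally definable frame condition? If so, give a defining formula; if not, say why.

Yes, by ◇r → □r

This is a Sahlqvist condition; the CD axiom ◇r → □r defines it.
Suppose ◇r→□r is valid. Take Rxy, Rxz and set V(r)={y}. Then ◇r at x, so □r at x, so r at z, i.e. z=y.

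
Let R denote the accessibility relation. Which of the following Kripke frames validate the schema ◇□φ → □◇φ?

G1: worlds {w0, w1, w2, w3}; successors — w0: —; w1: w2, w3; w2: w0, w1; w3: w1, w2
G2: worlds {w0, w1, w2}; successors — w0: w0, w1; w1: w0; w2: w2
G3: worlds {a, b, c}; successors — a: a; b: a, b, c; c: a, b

This is the axiom for convergence; its first-order frame correspondent is ∀x ∀y ∀z (Rxy ∧ Rxz → ∃w (Ryw ∧ Rzw)).
G1: fails — Rw2w1 and Rw2w0 but w1 and w0 have no common successor.
G2: condition met.
G3: condition met.

G2, G3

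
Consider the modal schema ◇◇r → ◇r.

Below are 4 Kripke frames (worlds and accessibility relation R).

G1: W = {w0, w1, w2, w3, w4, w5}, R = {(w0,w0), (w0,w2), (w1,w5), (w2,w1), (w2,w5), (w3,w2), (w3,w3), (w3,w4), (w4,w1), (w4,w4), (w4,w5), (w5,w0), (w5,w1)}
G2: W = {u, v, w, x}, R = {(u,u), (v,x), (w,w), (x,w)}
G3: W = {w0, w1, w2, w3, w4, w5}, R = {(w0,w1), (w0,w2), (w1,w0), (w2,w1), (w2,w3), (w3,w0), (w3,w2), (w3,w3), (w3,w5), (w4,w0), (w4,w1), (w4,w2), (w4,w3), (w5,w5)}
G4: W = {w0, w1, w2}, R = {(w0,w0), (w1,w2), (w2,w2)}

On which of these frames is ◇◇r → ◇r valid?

The schema corresponds to transitivity: ∀x ∀y ∀z (Rxy ∧ Ryz → Rxz).
G1: fails — Rw1w5 and Rw5w0 but not Rw1w0.
G2: fails — Rvx and Rxw but not Rvw.
G3: fails — Rw1w0 and Rw0w1 but not Rw1w1.
G4: condition met.

G4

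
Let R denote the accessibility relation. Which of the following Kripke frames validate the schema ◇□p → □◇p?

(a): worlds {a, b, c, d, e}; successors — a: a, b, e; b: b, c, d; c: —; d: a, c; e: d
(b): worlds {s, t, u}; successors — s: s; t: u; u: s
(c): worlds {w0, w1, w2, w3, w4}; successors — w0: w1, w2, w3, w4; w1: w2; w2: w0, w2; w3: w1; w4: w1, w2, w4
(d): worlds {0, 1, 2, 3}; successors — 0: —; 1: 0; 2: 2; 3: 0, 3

(b)

The schema corresponds to convergence: ∀x ∀y ∀z (Rxy ∧ Rxz → ∃w (Ryw ∧ Rzw)).
(a): fails — Rae and Raa but e and a have no common successor.
(b): condition met.
(c): fails — Rw0w1 and Rw0w3 but w1 and w3 have no common successor.
(d): fails — R10 and R10 but 0 and 0 have no common successor.
Valid on: (b).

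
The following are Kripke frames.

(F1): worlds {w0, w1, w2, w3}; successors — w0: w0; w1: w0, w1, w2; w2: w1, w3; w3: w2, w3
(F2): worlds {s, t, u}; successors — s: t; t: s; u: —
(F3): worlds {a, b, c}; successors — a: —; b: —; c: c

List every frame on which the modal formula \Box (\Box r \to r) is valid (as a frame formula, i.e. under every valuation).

(F3)

The schema corresponds to shift-reflexivity: \forall x \forall y (Rxy \to Ryy).
(F1): fails — Rw1w2 but not Rw2w2.
(F2): fails — Rts but not Rss.
(F3): satisfies the condition.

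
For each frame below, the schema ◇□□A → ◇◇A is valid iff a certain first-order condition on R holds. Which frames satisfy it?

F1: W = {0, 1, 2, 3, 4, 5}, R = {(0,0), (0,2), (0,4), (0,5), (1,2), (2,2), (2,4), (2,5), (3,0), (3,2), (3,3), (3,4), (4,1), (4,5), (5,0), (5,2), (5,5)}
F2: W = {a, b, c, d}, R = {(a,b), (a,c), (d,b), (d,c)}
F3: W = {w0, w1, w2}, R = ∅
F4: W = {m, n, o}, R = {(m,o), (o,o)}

F1, F3, F4

The schema corresponds to a generalized confluence (Geach) condition: ∀x ∀y (xRy → ∃w (yR²w ∧ xR²w)).
F1: satisfies the condition.
F2: fails — aRb but no w with bR²w and aR²w.
F3: satisfies the condition.
F4: satisfies the condition.
Valid on: F1, F3, F4.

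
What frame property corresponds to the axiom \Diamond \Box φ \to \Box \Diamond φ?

convergence

Suppose ◇□φ→□◇φ is valid. Take Rxy, Rxz and set V(φ)={w : Ryw}. Then □φ at y so ◇□φ at x, so □◇φ at x, so ◇φ at z, giving w with Rzw and Ryw.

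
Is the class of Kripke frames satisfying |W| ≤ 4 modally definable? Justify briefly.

Not definable by any modal formula

Modal frame validity is preserved under disjoint unions.
Any modal formula valid on each of 5 disjoint one-world frames is valid on their disjoint union (validity is preserved under disjoint unions). Each one-world frame has |W|=1≤4, but the union has |W|=5.
Hence having at most 4 worlds is not modally definable.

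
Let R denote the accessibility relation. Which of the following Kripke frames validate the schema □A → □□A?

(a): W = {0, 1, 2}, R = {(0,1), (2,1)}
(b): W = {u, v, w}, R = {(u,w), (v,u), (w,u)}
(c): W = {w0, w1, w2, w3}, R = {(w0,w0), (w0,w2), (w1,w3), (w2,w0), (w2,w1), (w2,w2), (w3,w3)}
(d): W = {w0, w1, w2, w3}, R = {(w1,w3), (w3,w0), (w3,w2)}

(a)

Frame correspondent (Sahlqvist): ∀x ∀y ∀z (Rxy ∧ Ryz → Rxz) — i.e. transitivity.
(a): holds.
(b): fails — Rvu and Ruw but not Rvw.
(c): fails — Rw0w2 and Rw2w1 but not Rw0w1.
(d): fails — Rw1w3 and Rw3w2 but not Rw1w2.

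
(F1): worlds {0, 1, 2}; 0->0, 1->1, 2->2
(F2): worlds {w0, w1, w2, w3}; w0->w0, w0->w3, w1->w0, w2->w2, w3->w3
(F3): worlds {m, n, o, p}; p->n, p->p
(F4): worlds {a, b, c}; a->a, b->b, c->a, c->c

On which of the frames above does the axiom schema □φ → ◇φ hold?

(F1), (F2), (F4)

Frame correspondent (Sahlqvist): ∀x ∃y Rxy — i.e. seriality.
(F1): holds.
(F2): holds.
(F3): fails — world m has no successor.
(F4): holds.
Valid on: (F1), (F2), (F4).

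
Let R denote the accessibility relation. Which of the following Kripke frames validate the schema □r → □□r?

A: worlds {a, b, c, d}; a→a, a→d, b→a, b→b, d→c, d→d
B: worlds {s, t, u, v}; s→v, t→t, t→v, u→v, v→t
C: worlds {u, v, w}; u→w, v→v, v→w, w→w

C

Frame correspondent (Sahlqvist): ∀x ∀y ∀z (Rxy ∧ Ryz → Rxz) — i.e. transitivity.
A: fails — Rba and Rad but not Rbd.
B: fails — Ruv and Rvt but not Rut.
C: ✓.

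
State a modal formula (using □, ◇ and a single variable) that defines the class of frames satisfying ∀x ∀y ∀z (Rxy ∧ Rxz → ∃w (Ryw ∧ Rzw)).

◇□q → □◇q

The condition is convergence. The .2 schema ◇□q → □◇q defines it.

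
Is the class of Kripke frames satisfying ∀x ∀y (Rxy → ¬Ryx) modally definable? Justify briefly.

Modal frame validity is preserved under surjective bounded morphisms.
The 3-cycle (worlds s,t,u with s→t→u→s) is asymmetric. Mapping every world to a single reflexive point • is a surjective bounded morphism, and the reflexive point is not asymmetric (R•• but asymmetry requires ¬R••).
So the class is not modally definable.

No — not modally definable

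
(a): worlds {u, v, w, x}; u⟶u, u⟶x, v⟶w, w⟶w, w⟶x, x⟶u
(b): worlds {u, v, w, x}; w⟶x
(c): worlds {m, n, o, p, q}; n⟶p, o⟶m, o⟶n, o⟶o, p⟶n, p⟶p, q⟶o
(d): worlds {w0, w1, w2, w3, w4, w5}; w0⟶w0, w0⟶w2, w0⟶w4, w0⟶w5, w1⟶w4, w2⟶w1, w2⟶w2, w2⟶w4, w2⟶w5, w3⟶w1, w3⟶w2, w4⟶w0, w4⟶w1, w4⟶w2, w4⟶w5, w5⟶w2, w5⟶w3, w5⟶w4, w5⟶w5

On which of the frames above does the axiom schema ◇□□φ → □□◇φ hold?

This is the axiom for a generalized confluence (Geach) condition; its first-order frame correspondent is ∀x ∀y ∀z ((xRy ∧ xR²z) → ∃w (yR²w ∧ zRw)).
(a): holds.
(b): holds.
(c): fails — oRm, oR²m but no w with mR²w and mRw.
(d): fails — w2Rw1, w2R²w1 but no w with w1R²w and w1Rw.
Valid on: (a), (b).

(a), (b)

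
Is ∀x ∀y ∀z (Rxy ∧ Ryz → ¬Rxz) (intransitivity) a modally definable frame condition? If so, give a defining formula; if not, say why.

Any modally definable frame class is closed under surjective bounded morphisms.
The 7-cycle (worlds a,b,c,d,e,f,g with a→b→c→d→e→f→g→a) is intransitive. Mapping every world to a single reflexive point • is a surjective bounded morphism; the reflexive point is not intransitive (R••∧R•• but R••).
So no modal formula (or set of formulas) defines exactly the intransitive frames.

Not modally definable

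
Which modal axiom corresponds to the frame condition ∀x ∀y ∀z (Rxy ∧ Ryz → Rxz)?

□r → □□r

The condition is transitivity. The 4 schema □r → □□r defines it.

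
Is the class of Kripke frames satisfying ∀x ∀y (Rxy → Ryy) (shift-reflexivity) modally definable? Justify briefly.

Yes: it is shift-reflexivity, defined by the T□ schema □(□r → r).
Suppose □(□r→r) is valid. Take Rxy and set V(r)={w : Ryw}. Then at y, □r holds; since □(□r→r) at x, □r→r at y, so r at y, i.e. Ryy.

Definable; □(□r → r) defines it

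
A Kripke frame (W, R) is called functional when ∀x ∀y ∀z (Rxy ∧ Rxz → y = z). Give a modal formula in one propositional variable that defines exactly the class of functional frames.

This is partial functionality; the standard corresponding axiom is CD: ◇s → □s.
Suppose ◇s→□s is valid. Take Rxy, Rxz and set V(s)={y}. Then ◇s at x, so □s at x, so s at z, i.e. z=y.

◇s → □s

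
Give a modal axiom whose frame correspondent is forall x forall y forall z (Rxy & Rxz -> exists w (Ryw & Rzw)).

The condition is convergence. The .2 schema ◇□r → □◇r defines it.
Suppose ◇□r→□◇r is valid. Take Rxy, Rxz and set V(r)={w : Ryw}. Then □r at y so ◇□r at x, so □◇r at x, so ◇r at z, giving w with Rzw and Ryw.

◇□r → □◇r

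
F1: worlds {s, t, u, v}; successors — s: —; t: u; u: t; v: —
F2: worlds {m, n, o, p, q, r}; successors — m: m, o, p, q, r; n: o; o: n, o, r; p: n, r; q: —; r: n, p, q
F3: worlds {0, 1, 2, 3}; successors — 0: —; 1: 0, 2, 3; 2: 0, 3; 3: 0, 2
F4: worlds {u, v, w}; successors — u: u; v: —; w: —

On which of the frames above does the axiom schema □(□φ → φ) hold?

F4

This is the axiom for shift-reflexivity; its first-order frame correspondent is ∀x ∀y (Rxy → Ryy).
F1: fails — Rtu but not Ruu.
F2: fails — Ron but not Rnn.
F3: fails — R10 but not R00.
F4: holds.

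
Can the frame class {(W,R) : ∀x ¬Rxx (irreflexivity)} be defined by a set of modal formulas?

No — not modally definable

Modal frame validity is preserved under surjective bounded morphisms.
The 2-cycle (worlds 0,1 with 0→1→0) is irreflexive, and the map sending every world to a single reflexive point • is a surjective bounded morphism (forth: every edge maps to (•,•); back: every world has a successor). So any modal formula valid on the 2-cycle is also valid on the reflexive point, which is not irreflexive.
So the class is not modally definable.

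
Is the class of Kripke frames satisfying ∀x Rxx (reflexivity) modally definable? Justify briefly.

Yes, by □q → q

This is a Sahlqvist condition; the T axiom □q → q defines it.
Suppose □q→q is valid. At any x set V(q)={w : Rxw}. Then □q holds at x, so q holds at x, i.e. Rxx.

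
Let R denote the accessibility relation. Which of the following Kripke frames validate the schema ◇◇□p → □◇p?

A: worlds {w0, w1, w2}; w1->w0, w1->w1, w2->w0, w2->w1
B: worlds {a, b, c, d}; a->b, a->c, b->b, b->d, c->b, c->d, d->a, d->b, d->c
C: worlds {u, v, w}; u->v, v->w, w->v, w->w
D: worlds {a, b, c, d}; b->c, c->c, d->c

B, C, D

This is the axiom for a generalized confluence (Geach) condition; its first-order frame correspondent is ∀x ∀y ∀z ((xR²y ∧ xRz) → ∃w (yRw ∧ zRw)).
A: fails — w1R²w0, w1Rw0 but no w with w0Rw and w0Rw.
B: satisfies the condition.
C: satisfies the condition.
D: satisfies the condition.
Valid on: B, C, D.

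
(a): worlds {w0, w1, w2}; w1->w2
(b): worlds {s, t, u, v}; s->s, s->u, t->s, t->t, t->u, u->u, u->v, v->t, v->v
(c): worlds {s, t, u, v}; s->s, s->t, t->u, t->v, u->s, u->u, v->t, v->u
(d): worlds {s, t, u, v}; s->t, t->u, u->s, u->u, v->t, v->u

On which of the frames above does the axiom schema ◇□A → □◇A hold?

(b)

Frame correspondent (Sahlqvist): ∀x ∀y ∀z (Rxy ∧ Rxz → ∃w (Ryw ∧ Rzw)) — i.e. convergence.
(a): fails — Rw1w2 and Rw1w2 but w2 and w2 have no common successor.
(b): condition met.
(c): fails — Rss and Rst but s and t have no common successor.
(d): fails — Ruu and Rus but u and s have no common successor.
Valid on: (b).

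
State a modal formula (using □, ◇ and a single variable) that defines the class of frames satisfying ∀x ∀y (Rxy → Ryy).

The condition is shift-reflexivity. The T□ schema □(□s → s) defines it.
Suppose □(□s→s) is valid. Take Rxy and set V(s)={w : Ryw}. Then at y, □s holds; since □(□s→s) at x, □s→s at y, so s at y, i.e. Ryy.

□(□s → s)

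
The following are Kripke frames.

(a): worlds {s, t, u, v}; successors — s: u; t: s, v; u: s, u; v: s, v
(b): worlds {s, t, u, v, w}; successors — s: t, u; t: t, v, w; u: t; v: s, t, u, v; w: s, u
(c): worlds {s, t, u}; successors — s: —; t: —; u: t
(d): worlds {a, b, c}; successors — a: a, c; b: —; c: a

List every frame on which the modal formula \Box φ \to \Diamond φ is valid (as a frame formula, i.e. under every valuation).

The schema corresponds to seriality: \forall x \exists y Rxy.
(a): satisfies the condition.
(b): satisfies the condition.
(c): fails — world s has no successor.
(d): fails — world b has no successor.

(a), (b)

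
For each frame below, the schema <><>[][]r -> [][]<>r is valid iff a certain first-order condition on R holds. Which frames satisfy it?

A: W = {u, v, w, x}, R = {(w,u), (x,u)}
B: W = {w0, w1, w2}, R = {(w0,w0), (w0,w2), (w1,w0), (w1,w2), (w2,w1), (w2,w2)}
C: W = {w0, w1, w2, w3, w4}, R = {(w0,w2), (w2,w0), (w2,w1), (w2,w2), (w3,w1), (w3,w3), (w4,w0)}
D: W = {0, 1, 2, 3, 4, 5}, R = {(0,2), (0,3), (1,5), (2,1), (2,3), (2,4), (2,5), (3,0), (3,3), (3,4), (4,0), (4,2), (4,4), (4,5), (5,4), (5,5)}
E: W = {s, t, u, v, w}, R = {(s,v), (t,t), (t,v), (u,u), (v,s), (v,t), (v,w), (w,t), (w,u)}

A, B

This is the axiom for a generalized confluence (Geach) condition; its first-order frame correspondent is forall x forall y forall z ((x R^2 y & x R^2 z) -> exists w (y R^2 w & zRw)).
A: ✓.
B: ✓.
C: fails — w0R²w0, w0R²w1 but no w with w0R²w and w1Rw.
D: fails — 0R²1, 0R²0 but no w with 1R²w and 0Rw.
E: fails — sR²s, sR²s but no w* with sR²w* and sRw*.
Valid on: A, B.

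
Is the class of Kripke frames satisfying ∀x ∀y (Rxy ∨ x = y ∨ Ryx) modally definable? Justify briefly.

Not modally definable

If a class were modally definable it would be closed under disjoint unions (Goldblatt–Thomason).
Take 2 disjoint single-world reflexive frames: each is trivially connected, but their disjoint union has 2 worlds with no edge between distinct components, so it is not connected.
So no modal formula (or set of formulas) defines exactly the connected frames.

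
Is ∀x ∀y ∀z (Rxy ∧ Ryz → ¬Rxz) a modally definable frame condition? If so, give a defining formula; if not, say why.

Modal frame validity is preserved under surjective bounded morphisms.
The 3-cycle (worlds 0,1,2 with 0→1→2→0) is intransitive. Mapping every world to a single reflexive point • is a surjective bounded morphism; the reflexive point is not intransitive (R••∧R•• but R••).
So the class is not modally definable.

No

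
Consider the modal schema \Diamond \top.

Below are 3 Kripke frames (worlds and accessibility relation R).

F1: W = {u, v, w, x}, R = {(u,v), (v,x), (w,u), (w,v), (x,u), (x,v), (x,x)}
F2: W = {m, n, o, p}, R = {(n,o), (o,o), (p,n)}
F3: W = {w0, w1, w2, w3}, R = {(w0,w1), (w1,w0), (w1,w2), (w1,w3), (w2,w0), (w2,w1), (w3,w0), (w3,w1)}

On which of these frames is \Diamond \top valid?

Frame correspondent (Sahlqvist): \forall x \exists y Rxy — i.e. seriality.
F1: holds.
F2: fails — world m has no successor.
F3: holds.
Valid on: F1, F3.

F1, F3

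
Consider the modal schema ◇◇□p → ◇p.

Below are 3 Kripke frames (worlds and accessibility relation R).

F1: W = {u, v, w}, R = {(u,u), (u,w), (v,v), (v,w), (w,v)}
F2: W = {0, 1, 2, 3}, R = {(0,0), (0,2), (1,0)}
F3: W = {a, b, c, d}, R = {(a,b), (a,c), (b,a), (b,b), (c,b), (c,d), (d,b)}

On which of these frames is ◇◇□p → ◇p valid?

F3

The schema corresponds to a generalized confluence (Geach) condition: ∀x ∀y (xR²y → ∃w (yRw ∧ xRw)).
F1: fails — uR²w but no t with wRt and uRt.
F2: fails — 0R²2 but no w with 2Rw and 0Rw.
F3: condition met.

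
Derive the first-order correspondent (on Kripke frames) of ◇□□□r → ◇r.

This is a Sahlqvist (Geach-type) schema ◇^1□^3r → □^0◇^1r.
First-order correspondent: ∀x ∀y (xRy → ∃w (yR³w ∧ xRw)).

∀x ∀y (xRy → ∃w (yR³w ∧ xRw))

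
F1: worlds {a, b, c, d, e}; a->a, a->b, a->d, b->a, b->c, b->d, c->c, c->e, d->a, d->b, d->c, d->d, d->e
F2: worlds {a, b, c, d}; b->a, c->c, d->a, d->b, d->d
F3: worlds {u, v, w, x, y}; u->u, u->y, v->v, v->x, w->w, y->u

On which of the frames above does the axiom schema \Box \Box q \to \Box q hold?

F1, F3

This is the axiom for density; its first-order frame correspondent is \forall x \forall y (Rxy \to \exists z (Rxz \wedge Rzy)).
F1: condition met.
F2: fails — Rba but no z with Rbz and Rza.
F3: condition met.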